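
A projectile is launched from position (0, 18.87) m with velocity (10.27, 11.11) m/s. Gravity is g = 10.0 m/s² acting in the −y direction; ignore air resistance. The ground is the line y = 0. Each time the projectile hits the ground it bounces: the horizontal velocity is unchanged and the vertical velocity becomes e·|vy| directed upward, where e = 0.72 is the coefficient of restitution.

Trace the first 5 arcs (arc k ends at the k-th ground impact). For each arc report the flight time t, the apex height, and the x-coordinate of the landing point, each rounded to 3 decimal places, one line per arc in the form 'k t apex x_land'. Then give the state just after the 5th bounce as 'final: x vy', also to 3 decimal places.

1 3.349 25.042 34.393
2 3.223 12.982 67.490
3 2.320 6.730 91.319
4 1.671 3.489 108.476
5 1.203 1.809 120.829
final: 120.829 4.330

Arc 1: start y=18.870, vy=11.110 → t=3.349, apex=25.042, x_land=34.393, impact vy=-22.379
  bounce: vy ← 0.72·22.379 = 16.113
Arc 2: start y=0.000, vy=16.113 → t=3.223, apex=12.982, x_land=67.490, impact vy=-16.113
  bounce: vy ← 0.72·16.113 = 11.601
Arc 3: start y=0.000, vy=11.601 → t=2.320, apex=6.730, x_land=91.319, impact vy=-11.601
  bounce: vy ← 0.72·11.601 = 8.353
Arc 4: start y=0.000, vy=8.353 → t=1.671, apex=3.489, x_land=108.476, impact vy=-8.353
  bounce: vy ← 0.72·8.353 = 6.014
Arc 5: start y=0.000, vy=6.014 → t=1.203, apex=1.809, x_land=120.829, impact vy=-6.014
  bounce: vy ← 0.72·6.014 = 4.330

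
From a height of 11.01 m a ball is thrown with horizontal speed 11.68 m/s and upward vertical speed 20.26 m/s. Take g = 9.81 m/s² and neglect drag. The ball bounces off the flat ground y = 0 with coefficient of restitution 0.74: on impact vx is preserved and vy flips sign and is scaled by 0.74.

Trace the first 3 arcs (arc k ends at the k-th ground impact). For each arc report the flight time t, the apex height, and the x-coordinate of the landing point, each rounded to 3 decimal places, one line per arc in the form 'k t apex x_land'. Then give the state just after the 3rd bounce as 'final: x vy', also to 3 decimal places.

Arc 1: start y=11.010, vy=20.260 → t=4.617, apex=31.931, x_land=53.923, impact vy=-25.030
  bounce: vy ← 0.74·25.030 = 18.522
Arc 2: start y=0.000, vy=18.522 → t=3.776, apex=17.485, x_land=98.028, impact vy=-18.522
  bounce: vy ← 0.74·18.522 = 13.706
Arc 3: start y=0.000, vy=13.706 → t=2.794, apex=9.575, x_land=130.666, impact vy=-13.706
  bounce: vy ← 0.74·13.706 = 10.143

1 4.617 31.931 53.923
2 3.776 17.485 98.028
3 2.794 9.575 130.666
final: 130.666 10.143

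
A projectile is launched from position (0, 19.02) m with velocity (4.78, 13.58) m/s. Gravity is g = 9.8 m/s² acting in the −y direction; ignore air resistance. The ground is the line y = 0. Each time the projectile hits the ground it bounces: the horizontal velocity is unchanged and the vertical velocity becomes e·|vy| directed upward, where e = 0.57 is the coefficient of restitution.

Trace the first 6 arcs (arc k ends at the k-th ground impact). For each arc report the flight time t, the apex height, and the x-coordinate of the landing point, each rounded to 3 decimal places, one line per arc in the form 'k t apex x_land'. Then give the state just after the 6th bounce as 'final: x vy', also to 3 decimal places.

1 3.794 28.429 18.137
2 2.746 9.237 31.263
3 1.565 3.001 38.744
4 0.892 0.975 43.009
5 0.509 0.317 45.440
6 0.290 0.103 46.825
final: 46.825 0.810

Arc 1: start y=19.020, vy=13.580 → t=3.794, apex=28.429, x_land=18.137, impact vy=-23.605
  bounce: vy ← 0.57·23.605 = 13.455
Arc 2: start y=0.000, vy=13.455 → t=2.746, apex=9.237, x_land=31.263, impact vy=-13.455
  bounce: vy ← 0.57·13.455 = 7.669
Arc 3: start y=0.000, vy=7.669 → t=1.565, apex=3.001, x_land=38.744, impact vy=-7.669
  bounce: vy ← 0.57·7.669 = 4.372
Arc 4: start y=0.000, vy=4.372 → t=0.892, apex=0.975, x_land=43.009, impact vy=-4.372
  bounce: vy ← 0.57·4.372 = 2.492
Arc 5: start y=0.000, vy=2.492 → t=0.509, apex=0.317, x_land=45.440, impact vy=-2.492
  bounce: vy ← 0.57·2.492 = 1.420
Arc 6: start y=0.000, vy=1.420 → t=0.290, apex=0.103, x_land=46.825, impact vy=-1.420
  bounce: vy ← 0.57·1.420 = 0.810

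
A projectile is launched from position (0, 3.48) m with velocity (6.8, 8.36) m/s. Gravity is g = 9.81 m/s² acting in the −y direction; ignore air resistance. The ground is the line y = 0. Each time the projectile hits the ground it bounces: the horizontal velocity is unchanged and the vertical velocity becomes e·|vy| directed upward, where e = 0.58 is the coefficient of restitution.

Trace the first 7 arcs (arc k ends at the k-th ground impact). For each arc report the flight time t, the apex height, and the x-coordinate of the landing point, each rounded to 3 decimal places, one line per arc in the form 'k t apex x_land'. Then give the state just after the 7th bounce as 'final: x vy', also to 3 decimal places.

Arc 1: start y=3.480, vy=8.360 → t=2.050, apex=7.042, x_land=13.943, impact vy=-11.754
  bounce: vy ← 0.58·11.754 = 6.818
Arc 2: start y=0.000, vy=6.818 → t=1.390, apex=2.369, x_land=23.394, impact vy=-6.818
  bounce: vy ← 0.58·6.818 = 3.954
Arc 3: start y=0.000, vy=3.954 → t=0.806, apex=0.797, x_land=28.876, impact vy=-3.954
  bounce: vy ← 0.58·3.954 = 2.293
Arc 4: start y=0.000, vy=2.293 → t=0.468, apex=0.268, x_land=32.056, impact vy=-2.293
  bounce: vy ← 0.58·2.293 = 1.330
Arc 5: start y=0.000, vy=1.330 → t=0.271, apex=0.090, x_land=33.900, impact vy=-1.330
  bounce: vy ← 0.58·1.330 = 0.772
Arc 6: start y=0.000, vy=0.772 → t=0.157, apex=0.030, x_land=34.969, impact vy=-0.772
  bounce: vy ← 0.58·0.772 = 0.447
Arc 7: start y=0.000, vy=0.447 → t=0.091, apex=0.010, x_land=35.590, impact vy=-0.447
  bounce: vy ← 0.58·0.447 = 0.260

1 2.050 7.042 13.943
2 1.390 2.369 23.394
3 0.806 0.797 28.876
4 0.468 0.268 32.056
5 0.271 0.090 33.900
6 0.157 0.030 34.969
7 0.091 0.010 35.590
final: 35.590 0.260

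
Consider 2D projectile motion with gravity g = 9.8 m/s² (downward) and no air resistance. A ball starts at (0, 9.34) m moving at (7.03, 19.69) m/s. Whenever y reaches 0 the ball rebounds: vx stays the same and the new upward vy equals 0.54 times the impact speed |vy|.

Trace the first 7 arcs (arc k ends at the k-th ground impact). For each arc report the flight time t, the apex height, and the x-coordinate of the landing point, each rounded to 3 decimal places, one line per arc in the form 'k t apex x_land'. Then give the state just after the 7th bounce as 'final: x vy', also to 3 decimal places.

1 4.447 29.120 31.262
2 2.633 8.492 49.771
3 1.422 2.476 59.766
4 0.768 0.722 65.163
5 0.415 0.211 68.078
6 0.224 0.061 69.652
7 0.121 0.018 70.501
final: 70.501 0.320

Arc 1: start y=9.340, vy=19.690 → t=4.447, apex=29.120, x_land=31.262, impact vy=-23.891
  bounce: vy ← 0.54·23.891 = 12.901
Arc 2: start y=0.000, vy=12.901 → t=2.633, apex=8.492, x_land=49.771, impact vy=-12.901
  bounce: vy ← 0.54·12.901 = 6.966
Arc 3: start y=0.000, vy=6.966 → t=1.422, apex=2.476, x_land=59.766, impact vy=-6.966
  bounce: vy ← 0.54·6.966 = 3.762
Arc 4: start y=0.000, vy=3.762 → t=0.768, apex=0.722, x_land=65.163, impact vy=-3.762
  bounce: vy ← 0.54·3.762 = 2.031
Arc 5: start y=0.000, vy=2.031 → t=0.415, apex=0.211, x_land=68.078, impact vy=-2.031
  bounce: vy ← 0.54·2.031 = 1.097
Arc 6: start y=0.000, vy=1.097 → t=0.224, apex=0.061, x_land=69.652, impact vy=-1.097
  bounce: vy ← 0.54·1.097 = 0.592
Arc 7: start y=0.000, vy=0.592 → t=0.121, apex=0.018, x_land=70.501, impact vy=-0.592
  bounce: vy ← 0.54·0.592 = 0.320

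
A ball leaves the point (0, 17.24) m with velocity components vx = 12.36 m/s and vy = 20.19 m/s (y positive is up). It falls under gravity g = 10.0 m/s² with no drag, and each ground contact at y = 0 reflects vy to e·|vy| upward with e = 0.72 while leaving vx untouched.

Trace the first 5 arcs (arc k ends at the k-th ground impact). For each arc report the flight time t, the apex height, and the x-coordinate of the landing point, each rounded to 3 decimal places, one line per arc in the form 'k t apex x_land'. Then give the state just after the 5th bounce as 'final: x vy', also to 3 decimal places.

Arc 1: start y=17.240, vy=20.190 → t=4.762, apex=37.622, x_land=58.859, impact vy=-27.431
  bounce: vy ← 0.72·27.431 = 19.750
Arc 2: start y=0.000, vy=19.750 → t=3.950, apex=19.503, x_land=107.681, impact vy=-19.750
  bounce: vy ← 0.72·19.750 = 14.220
Arc 3: start y=0.000, vy=14.220 → t=2.844, apex=10.110, x_land=142.833, impact vy=-14.220
  bounce: vy ← 0.72·14.220 = 10.238
Arc 4: start y=0.000, vy=10.238 → t=2.048, apex=5.241, x_land=168.142, impact vy=-10.238
  bounce: vy ← 0.72·10.238 = 7.372
Arc 5: start y=0.000, vy=7.372 → t=1.474, apex=2.717, x_land=186.365, impact vy=-7.372
  bounce: vy ← 0.72·7.372 = 5.308

1 4.762 37.622 58.859
2 3.950 19.503 107.681
3 2.844 10.110 142.833
4 2.048 5.241 168.142
5 1.474 2.717 186.365
final: 186.365 5.308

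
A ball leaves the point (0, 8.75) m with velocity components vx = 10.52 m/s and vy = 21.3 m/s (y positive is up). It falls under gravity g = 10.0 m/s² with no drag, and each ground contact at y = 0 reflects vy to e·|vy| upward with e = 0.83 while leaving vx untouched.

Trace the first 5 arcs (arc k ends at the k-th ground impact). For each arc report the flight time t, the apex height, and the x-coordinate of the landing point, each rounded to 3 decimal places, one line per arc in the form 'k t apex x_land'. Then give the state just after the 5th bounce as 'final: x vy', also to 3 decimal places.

Arc 1: start y=8.750, vy=21.300 → t=4.637, apex=31.435, x_land=48.785, impact vy=-25.074
  bounce: vy ← 0.83·25.074 = 20.811
Arc 2: start y=0.000, vy=20.811 → t=4.162, apex=21.655, x_land=92.572, impact vy=-20.811
  bounce: vy ← 0.83·20.811 = 17.273
Arc 3: start y=0.000, vy=17.273 → t=3.455, apex=14.918, x_land=128.915, impact vy=-17.273
  bounce: vy ← 0.83·17.273 = 14.337
Arc 4: start y=0.000, vy=14.337 → t=2.867, apex=10.277, x_land=159.079, impact vy=-14.337
  bounce: vy ← 0.83·14.337 = 11.900
Arc 5: start y=0.000, vy=11.900 → t=2.380, apex=7.080, x_land=184.116, impact vy=-11.900
  bounce: vy ← 0.83·11.900 = 9.877

1 4.637 31.435 48.785
2 4.162 21.655 92.572
3 3.455 14.918 128.915
4 2.867 10.277 159.079
5 2.380 7.080 184.116
final: 184.116 9.877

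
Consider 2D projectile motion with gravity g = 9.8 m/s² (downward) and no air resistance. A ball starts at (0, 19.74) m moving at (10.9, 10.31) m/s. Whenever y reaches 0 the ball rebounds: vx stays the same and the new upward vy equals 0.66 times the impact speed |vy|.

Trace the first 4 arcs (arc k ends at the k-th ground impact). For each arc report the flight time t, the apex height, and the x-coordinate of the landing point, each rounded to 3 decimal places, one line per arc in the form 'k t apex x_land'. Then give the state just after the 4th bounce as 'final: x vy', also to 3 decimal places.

1 3.318 25.163 36.168
2 2.991 10.961 68.773
3 1.974 4.775 90.293
4 1.303 2.080 104.495
final: 104.495 4.214

Arc 1: start y=19.740, vy=10.310 → t=3.318, apex=25.163, x_land=36.168, impact vy=-22.208
  bounce: vy ← 0.66·22.208 = 14.657
Arc 2: start y=0.000, vy=14.657 → t=2.991, apex=10.961, x_land=68.773, impact vy=-14.657
  bounce: vy ← 0.66·14.657 = 9.674
Arc 3: start y=0.000, vy=9.674 → t=1.974, apex=4.775, x_land=90.293, impact vy=-9.674
  bounce: vy ← 0.66·9.674 = 6.385
Arc 4: start y=0.000, vy=6.385 → t=1.303, apex=2.080, x_land=104.495, impact vy=-6.385
  bounce: vy ← 0.66·6.385 = 4.214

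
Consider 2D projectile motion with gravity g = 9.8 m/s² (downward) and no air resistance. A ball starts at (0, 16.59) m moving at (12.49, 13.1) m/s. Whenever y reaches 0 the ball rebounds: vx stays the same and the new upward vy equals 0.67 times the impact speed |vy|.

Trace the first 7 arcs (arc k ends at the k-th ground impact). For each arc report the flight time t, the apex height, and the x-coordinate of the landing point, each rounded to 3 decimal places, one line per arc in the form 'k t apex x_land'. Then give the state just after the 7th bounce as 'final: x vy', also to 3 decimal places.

Arc 1: start y=16.590, vy=13.100 → t=3.611, apex=25.346, x_land=45.102, impact vy=-22.288
  bounce: vy ← 0.67·22.288 = 14.933
Arc 2: start y=0.000, vy=14.933 → t=3.048, apex=11.378, x_land=83.167, impact vy=-14.933
  bounce: vy ← 0.67·14.933 = 10.005
Arc 3: start y=0.000, vy=10.005 → t=2.042, apex=5.107, x_land=108.670, impact vy=-10.005
  bounce: vy ← 0.67·10.005 = 6.704
Arc 4: start y=0.000, vy=6.704 → t=1.368, apex=2.293, x_land=125.757, impact vy=-6.704
  bounce: vy ← 0.67·6.704 = 4.491
Arc 5: start y=0.000, vy=4.491 → t=0.917, apex=1.029, x_land=137.206, impact vy=-4.491
  bounce: vy ← 0.67·4.491 = 3.009
Arc 6: start y=0.000, vy=3.009 → t=0.614, apex=0.462, x_land=144.876, impact vy=-3.009
  bounce: vy ← 0.67·3.009 = 2.016
Arc 7: start y=0.000, vy=2.016 → t=0.411, apex=0.207, x_land=150.015, impact vy=-2.016
  bounce: vy ← 0.67·2.016 = 1.351

1 3.611 25.346 45.102
2 3.048 11.378 83.167
3 2.042 5.107 108.670
4 1.368 2.293 125.757
5 0.917 1.029 137.206
6 0.614 0.462 144.876
7 0.411 0.207 150.015
final: 150.015 1.351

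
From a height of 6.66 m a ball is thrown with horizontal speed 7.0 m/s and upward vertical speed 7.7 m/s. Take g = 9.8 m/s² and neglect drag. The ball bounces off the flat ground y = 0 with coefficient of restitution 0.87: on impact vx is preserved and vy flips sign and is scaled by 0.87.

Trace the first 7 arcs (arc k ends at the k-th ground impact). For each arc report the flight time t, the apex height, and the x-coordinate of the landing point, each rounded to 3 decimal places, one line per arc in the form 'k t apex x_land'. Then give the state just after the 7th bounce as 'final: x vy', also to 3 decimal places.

1 2.192 9.685 15.341
2 2.446 7.331 32.465
3 2.128 5.549 47.363
4 1.852 4.200 60.324
5 1.611 3.179 71.600
6 1.401 2.406 81.410
7 1.219 1.821 89.945
final: 89.945 5.198

Arc 1: start y=6.660, vy=7.700 → t=2.192, apex=9.685, x_land=15.341, impact vy=-13.778
  bounce: vy ← 0.87·13.778 = 11.987
Arc 2: start y=0.000, vy=11.987 → t=2.446, apex=7.331, x_land=32.465, impact vy=-11.987
  bounce: vy ← 0.87·11.987 = 10.428
Arc 3: start y=0.000, vy=10.428 → t=2.128, apex=5.549, x_land=47.363, impact vy=-10.428
  bounce: vy ← 0.87·10.428 = 9.073
Arc 4: start y=0.000, vy=9.073 → t=1.852, apex=4.200, x_land=60.324, impact vy=-9.073
  bounce: vy ← 0.87·9.073 = 7.893
Arc 5: start y=0.000, vy=7.893 → t=1.611, apex=3.179, x_land=71.600, impact vy=-7.893
  bounce: vy ← 0.87·7.893 = 6.867
Arc 6: start y=0.000, vy=6.867 → t=1.401, apex=2.406, x_land=81.410, impact vy=-6.867
  bounce: vy ← 0.87·6.867 = 5.974
Arc 7: start y=0.000, vy=5.974 → t=1.219, apex=1.821, x_land=89.945, impact vy=-5.974
  bounce: vy ← 0.87·5.974 = 5.198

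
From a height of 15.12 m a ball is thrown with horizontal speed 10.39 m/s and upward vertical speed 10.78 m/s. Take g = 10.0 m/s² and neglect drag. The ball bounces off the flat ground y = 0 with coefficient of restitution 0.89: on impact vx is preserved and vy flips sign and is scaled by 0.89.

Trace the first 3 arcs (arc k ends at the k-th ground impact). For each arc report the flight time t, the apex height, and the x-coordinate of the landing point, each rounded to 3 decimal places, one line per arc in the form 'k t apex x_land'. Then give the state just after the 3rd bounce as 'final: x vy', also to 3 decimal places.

1 3.124 20.930 32.458
2 3.642 16.579 70.297
3 3.241 13.132 103.974
final: 103.974 14.424

Arc 1: start y=15.120, vy=10.780 → t=3.124, apex=20.930, x_land=32.458, impact vy=-20.460
  bounce: vy ← 0.89·20.460 = 18.209
Arc 2: start y=0.000, vy=18.209 → t=3.642, apex=16.579, x_land=70.297, impact vy=-18.209
  bounce: vy ← 0.89·18.209 = 16.206
Arc 3: start y=0.000, vy=16.206 → t=3.241, apex=13.132, x_land=103.974, impact vy=-16.206
  bounce: vy ← 0.89·16.206 = 14.424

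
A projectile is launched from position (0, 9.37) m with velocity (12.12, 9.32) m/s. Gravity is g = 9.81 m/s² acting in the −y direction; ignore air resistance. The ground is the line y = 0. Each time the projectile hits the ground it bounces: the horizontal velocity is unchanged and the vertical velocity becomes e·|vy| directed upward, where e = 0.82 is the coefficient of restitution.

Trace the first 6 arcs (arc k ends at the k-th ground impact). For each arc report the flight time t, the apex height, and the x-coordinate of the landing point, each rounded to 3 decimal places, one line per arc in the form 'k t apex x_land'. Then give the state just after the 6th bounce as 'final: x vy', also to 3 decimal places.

Arc 1: start y=9.370, vy=9.320 → t=2.627, apex=13.797, x_land=31.842, impact vy=-16.453
  bounce: vy ← 0.82·16.453 = 13.491
Arc 2: start y=0.000, vy=13.491 → t=2.751, apex=9.277, x_land=65.179, impact vy=-13.491
  bounce: vy ← 0.82·13.491 = 11.063
Arc 3: start y=0.000, vy=11.063 → t=2.255, apex=6.238, x_land=92.515, impact vy=-11.063
  bounce: vy ← 0.82·11.063 = 9.072
Arc 4: start y=0.000, vy=9.072 → t=1.849, apex=4.194, x_land=114.930, impact vy=-9.072
  bounce: vy ← 0.82·9.072 = 7.439
Arc 5: start y=0.000, vy=7.439 → t=1.517, apex=2.820, x_land=133.311, impact vy=-7.439
  bounce: vy ← 0.82·7.439 = 6.100
Arc 6: start y=0.000, vy=6.100 → t=1.244, apex=1.896, x_land=148.383, impact vy=-6.100
  bounce: vy ← 0.82·6.100 = 5.002

1 2.627 13.797 31.842
2 2.751 9.277 65.179
3 2.255 6.238 92.515
4 1.849 4.194 114.930
5 1.517 2.820 133.311
6 1.244 1.896 148.383
final: 148.383 5.002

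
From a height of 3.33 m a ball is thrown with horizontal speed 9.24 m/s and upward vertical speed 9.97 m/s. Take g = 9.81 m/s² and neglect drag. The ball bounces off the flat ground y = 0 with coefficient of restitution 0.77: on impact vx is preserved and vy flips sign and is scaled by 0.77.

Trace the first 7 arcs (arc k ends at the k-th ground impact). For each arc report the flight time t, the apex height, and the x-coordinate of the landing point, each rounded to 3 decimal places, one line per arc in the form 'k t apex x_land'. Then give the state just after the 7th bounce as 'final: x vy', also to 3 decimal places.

Arc 1: start y=3.330, vy=9.970 → t=2.325, apex=8.396, x_land=21.480, impact vy=-12.835
  bounce: vy ← 0.77·12.835 = 9.883
Arc 2: start y=0.000, vy=9.883 → t=2.015, apex=4.978, x_land=40.097, impact vy=-9.883
  bounce: vy ← 0.77·9.883 = 7.610
Arc 3: start y=0.000, vy=7.610 → t=1.551, apex=2.952, x_land=54.433, impact vy=-7.610
  bounce: vy ← 0.77·7.610 = 5.860
Arc 4: start y=0.000, vy=5.860 → t=1.195, apex=1.750, x_land=65.471, impact vy=-5.860
  bounce: vy ← 0.77·5.860 = 4.512
Arc 5: start y=0.000, vy=4.512 → t=0.920, apex=1.038, x_land=73.970, impact vy=-4.512
  bounce: vy ← 0.77·4.512 = 3.474
Arc 6: start y=0.000, vy=3.474 → t=0.708, apex=0.615, x_land=80.515, impact vy=-3.474
  bounce: vy ← 0.77·3.474 = 2.675
Arc 7: start y=0.000, vy=2.675 → t=0.545, apex=0.365, x_land=85.554, impact vy=-2.675
  bounce: vy ← 0.77·2.675 = 2.060

1 2.325 8.396 21.480
2 2.015 4.978 40.097
3 1.551 2.952 54.433
4 1.195 1.750 65.471
5 0.920 1.038 73.970
6 0.708 0.615 80.515
7 0.545 0.365 85.554
final: 85.554 2.060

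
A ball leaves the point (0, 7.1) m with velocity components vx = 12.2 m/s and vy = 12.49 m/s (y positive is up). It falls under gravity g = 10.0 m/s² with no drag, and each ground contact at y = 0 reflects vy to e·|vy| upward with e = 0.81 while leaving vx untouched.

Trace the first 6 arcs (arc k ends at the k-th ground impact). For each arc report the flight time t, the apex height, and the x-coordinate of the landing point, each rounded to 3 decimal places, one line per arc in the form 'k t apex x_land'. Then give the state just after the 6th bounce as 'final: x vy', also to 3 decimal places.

1 2.975 14.900 36.298
2 2.797 9.776 70.416
3 2.265 6.414 98.052
4 1.835 4.208 120.437
5 1.486 2.761 138.568
6 1.204 1.811 153.255
final: 153.255 4.875

Arc 1: start y=7.100, vy=12.490 → t=2.975, apex=14.900, x_land=36.298, impact vy=-17.263
  bounce: vy ← 0.81·17.263 = 13.983
Arc 2: start y=0.000, vy=13.983 → t=2.797, apex=9.776, x_land=70.416, impact vy=-13.983
  bounce: vy ← 0.81·13.983 = 11.326
Arc 3: start y=0.000, vy=11.326 → t=2.265, apex=6.414, x_land=98.052, impact vy=-11.326
  bounce: vy ← 0.81·11.326 = 9.174
Arc 4: start y=0.000, vy=9.174 → t=1.835, apex=4.208, x_land=120.437, impact vy=-9.174
  bounce: vy ← 0.81·9.174 = 7.431
Arc 5: start y=0.000, vy=7.431 → t=1.486, apex=2.761, x_land=138.568, impact vy=-7.431
  bounce: vy ← 0.81·7.431 = 6.019
Arc 6: start y=0.000, vy=6.019 → t=1.204, apex=1.811, x_land=153.255, impact vy=-6.019
  bounce: vy ← 0.81·6.019 = 4.875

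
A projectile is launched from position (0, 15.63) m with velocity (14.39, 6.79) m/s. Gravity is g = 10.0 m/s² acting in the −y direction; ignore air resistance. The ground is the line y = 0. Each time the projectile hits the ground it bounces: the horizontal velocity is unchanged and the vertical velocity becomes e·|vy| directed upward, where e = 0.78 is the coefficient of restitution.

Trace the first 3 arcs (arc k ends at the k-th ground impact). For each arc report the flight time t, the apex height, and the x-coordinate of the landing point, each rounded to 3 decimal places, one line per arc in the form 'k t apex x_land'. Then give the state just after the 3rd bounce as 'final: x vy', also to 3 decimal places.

1 2.573 17.935 37.025
2 2.955 10.912 79.541
3 2.305 6.639 112.703
final: 112.703 8.988

Arc 1: start y=15.630, vy=6.790 → t=2.573, apex=17.935, x_land=37.025, impact vy=-18.939
  bounce: vy ← 0.78·18.939 = 14.773
Arc 2: start y=0.000, vy=14.773 → t=2.955, apex=10.912, x_land=79.541, impact vy=-14.773
  bounce: vy ← 0.78·14.773 = 11.523
Arc 3: start y=0.000, vy=11.523 → t=2.305, apex=6.639, x_land=112.703, impact vy=-11.523
  bounce: vy ← 0.78·11.523 = 8.988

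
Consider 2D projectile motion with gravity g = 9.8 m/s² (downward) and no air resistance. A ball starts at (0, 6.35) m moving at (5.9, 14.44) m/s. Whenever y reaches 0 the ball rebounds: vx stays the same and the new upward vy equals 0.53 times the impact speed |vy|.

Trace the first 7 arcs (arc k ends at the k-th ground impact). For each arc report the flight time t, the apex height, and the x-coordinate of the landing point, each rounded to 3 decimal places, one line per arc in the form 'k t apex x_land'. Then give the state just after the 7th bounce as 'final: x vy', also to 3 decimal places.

Arc 1: start y=6.350, vy=14.440 → t=3.335, apex=16.988, x_land=19.679, impact vy=-18.248
  bounce: vy ← 0.53·18.248 = 9.671
Arc 2: start y=0.000, vy=9.671 → t=1.974, apex=4.772, x_land=31.324, impact vy=-9.671
  bounce: vy ← 0.53·9.671 = 5.126
Arc 3: start y=0.000, vy=5.126 → t=1.046, apex=1.340, x_land=37.496, impact vy=-5.126
  bounce: vy ← 0.53·5.126 = 2.717
Arc 4: start y=0.000, vy=2.717 → t=0.554, apex=0.377, x_land=40.767, impact vy=-2.717
  bounce: vy ← 0.53·2.717 = 1.440
Arc 5: start y=0.000, vy=1.440 → t=0.294, apex=0.106, x_land=42.501, impact vy=-1.440
  bounce: vy ← 0.53·1.440 = 0.763
Arc 6: start y=0.000, vy=0.763 → t=0.156, apex=0.030, x_land=43.420, impact vy=-0.763
  bounce: vy ← 0.53·0.763 = 0.404
Arc 7: start y=0.000, vy=0.404 → t=0.083, apex=0.008, x_land=43.907, impact vy=-0.404
  bounce: vy ← 0.53·0.404 = 0.214

1 3.335 16.988 19.679
2 1.974 4.772 31.324
3 1.046 1.340 37.496
4 0.554 0.377 40.767
5 0.294 0.106 42.501
6 0.156 0.030 43.420
7 0.083 0.008 43.907
final: 43.907 0.214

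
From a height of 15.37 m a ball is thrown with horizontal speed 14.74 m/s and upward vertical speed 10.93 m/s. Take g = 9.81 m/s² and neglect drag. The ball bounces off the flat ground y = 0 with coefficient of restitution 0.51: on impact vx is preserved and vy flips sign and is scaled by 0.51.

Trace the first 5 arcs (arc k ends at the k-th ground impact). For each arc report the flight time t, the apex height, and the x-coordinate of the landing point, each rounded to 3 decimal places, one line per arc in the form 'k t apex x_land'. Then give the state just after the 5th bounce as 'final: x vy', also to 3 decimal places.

1 3.206 21.459 47.253
2 2.133 5.581 78.701
3 1.088 1.452 94.739
4 0.555 0.378 102.918
5 0.283 0.098 107.090
final: 107.090 0.708

Arc 1: start y=15.370, vy=10.930 → t=3.206, apex=21.459, x_land=47.253, impact vy=-20.519
  bounce: vy ← 0.51·20.519 = 10.465
Arc 2: start y=0.000, vy=10.465 → t=2.133, apex=5.581, x_land=78.701, impact vy=-10.465
  bounce: vy ← 0.51·10.465 = 5.337
Arc 3: start y=0.000, vy=5.337 → t=1.088, apex=1.452, x_land=94.739, impact vy=-5.337
  bounce: vy ← 0.51·5.337 = 2.722
Arc 4: start y=0.000, vy=2.722 → t=0.555, apex=0.378, x_land=102.918, impact vy=-2.722
  bounce: vy ← 0.51·2.722 = 1.388
Arc 5: start y=0.000, vy=1.388 → t=0.283, apex=0.098, x_land=107.090, impact vy=-1.388
  bounce: vy ← 0.51·1.388 = 0.708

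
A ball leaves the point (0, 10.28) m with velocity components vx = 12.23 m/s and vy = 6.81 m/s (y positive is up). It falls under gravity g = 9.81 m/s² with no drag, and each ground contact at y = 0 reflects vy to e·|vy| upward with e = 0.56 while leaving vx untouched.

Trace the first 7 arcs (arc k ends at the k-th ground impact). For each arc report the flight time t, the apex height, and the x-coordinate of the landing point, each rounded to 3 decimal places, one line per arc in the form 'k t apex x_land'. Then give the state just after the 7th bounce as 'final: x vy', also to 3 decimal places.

Arc 1: start y=10.280, vy=6.810 → t=2.300, apex=12.644, x_land=28.126, impact vy=-15.750
  bounce: vy ← 0.56·15.750 = 8.820
Arc 2: start y=0.000, vy=8.820 → t=1.798, apex=3.965, x_land=50.117, impact vy=-8.820
  bounce: vy ← 0.56·8.820 = 4.939
Arc 3: start y=0.000, vy=4.939 → t=1.007, apex=1.243, x_land=62.433, impact vy=-4.939
  bounce: vy ← 0.56·4.939 = 2.766
Arc 4: start y=0.000, vy=2.766 → t=0.564, apex=0.390, x_land=69.330, impact vy=-2.766
  bounce: vy ← 0.56·2.766 = 1.549
Arc 5: start y=0.000, vy=1.549 → t=0.316, apex=0.122, x_land=73.192, impact vy=-1.549
  bounce: vy ← 0.56·1.549 = 0.867
Arc 6: start y=0.000, vy=0.867 → t=0.177, apex=0.038, x_land=75.354, impact vy=-0.867
  bounce: vy ← 0.56·0.867 = 0.486
Arc 7: start y=0.000, vy=0.486 → t=0.099, apex=0.012, x_land=76.566, impact vy=-0.486
  bounce: vy ← 0.56·0.486 = 0.272

1 2.300 12.644 28.126
2 1.798 3.965 50.117
3 1.007 1.243 62.433
4 0.564 0.390 69.330
5 0.316 0.122 73.192
6 0.177 0.038 75.354
7 0.099 0.012 76.566
final: 76.566 0.272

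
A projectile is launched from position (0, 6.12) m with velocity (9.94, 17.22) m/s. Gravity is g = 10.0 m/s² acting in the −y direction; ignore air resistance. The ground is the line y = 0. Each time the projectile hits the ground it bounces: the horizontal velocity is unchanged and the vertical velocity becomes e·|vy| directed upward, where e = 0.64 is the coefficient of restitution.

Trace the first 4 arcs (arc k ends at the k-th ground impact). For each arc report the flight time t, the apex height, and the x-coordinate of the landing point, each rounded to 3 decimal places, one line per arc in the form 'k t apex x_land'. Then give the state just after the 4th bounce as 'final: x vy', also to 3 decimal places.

1 3.769 20.946 37.462
2 2.620 8.580 63.503
3 1.677 3.514 80.170
4 1.073 1.439 90.836
final: 90.836 3.434

Arc 1: start y=6.120, vy=17.220 → t=3.769, apex=20.946, x_land=37.462, impact vy=-20.468
  bounce: vy ← 0.64·20.468 = 13.099
Arc 2: start y=0.000, vy=13.099 → t=2.620, apex=8.580, x_land=63.503, impact vy=-13.099
  bounce: vy ← 0.64·13.099 = 8.384
Arc 3: start y=0.000, vy=8.384 → t=1.677, apex=3.514, x_land=80.170, impact vy=-8.384
  bounce: vy ← 0.64·8.384 = 5.365
Arc 4: start y=0.000, vy=5.365 → t=1.073, apex=1.439, x_land=90.836, impact vy=-5.365
  bounce: vy ← 0.64·5.365 = 3.434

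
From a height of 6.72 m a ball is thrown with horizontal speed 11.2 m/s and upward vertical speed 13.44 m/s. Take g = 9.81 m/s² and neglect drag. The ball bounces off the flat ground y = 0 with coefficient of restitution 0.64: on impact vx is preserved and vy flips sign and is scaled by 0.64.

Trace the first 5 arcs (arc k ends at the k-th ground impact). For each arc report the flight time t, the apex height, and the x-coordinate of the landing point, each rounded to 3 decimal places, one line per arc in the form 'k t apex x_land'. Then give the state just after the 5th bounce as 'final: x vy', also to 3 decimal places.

1 3.172 15.927 35.526
2 2.306 6.524 61.359
3 1.476 2.672 77.892
4 0.945 1.094 88.473
5 0.605 0.448 95.245
final: 95.245 1.898

Arc 1: start y=6.720, vy=13.440 → t=3.172, apex=15.927, x_land=35.526, impact vy=-17.677
  bounce: vy ← 0.64·17.677 = 11.313
Arc 2: start y=0.000, vy=11.313 → t=2.306, apex=6.524, x_land=61.359, impact vy=-11.313
  bounce: vy ← 0.64·11.313 = 7.241
Arc 3: start y=0.000, vy=7.241 → t=1.476, apex=2.672, x_land=77.892, impact vy=-7.241
  bounce: vy ← 0.64·7.241 = 4.634
Arc 4: start y=0.000, vy=4.634 → t=0.945, apex=1.094, x_land=88.473, impact vy=-4.634
  bounce: vy ← 0.64·4.634 = 2.966
Arc 5: start y=0.000, vy=2.966 → t=0.605, apex=0.448, x_land=95.245, impact vy=-2.966
  bounce: vy ← 0.64·2.966 = 1.898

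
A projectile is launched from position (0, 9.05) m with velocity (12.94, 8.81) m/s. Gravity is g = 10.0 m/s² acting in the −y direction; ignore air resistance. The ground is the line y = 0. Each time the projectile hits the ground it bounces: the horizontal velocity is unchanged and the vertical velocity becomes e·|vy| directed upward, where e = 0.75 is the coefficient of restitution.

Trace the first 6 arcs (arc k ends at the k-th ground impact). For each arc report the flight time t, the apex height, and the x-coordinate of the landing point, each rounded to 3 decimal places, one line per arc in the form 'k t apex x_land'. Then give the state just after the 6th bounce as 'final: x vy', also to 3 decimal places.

1 2.489 12.931 32.210
2 2.412 7.274 63.424
3 1.809 4.091 86.835
4 1.357 2.301 104.393
5 1.018 1.295 117.561
6 0.763 0.728 127.438
final: 127.438 2.862

Arc 1: start y=9.050, vy=8.810 → t=2.489, apex=12.931, x_land=32.210, impact vy=-16.082
  bounce: vy ← 0.75·16.082 = 12.061
Arc 2: start y=0.000, vy=12.061 → t=2.412, apex=7.274, x_land=63.424, impact vy=-12.061
  bounce: vy ← 0.75·12.061 = 9.046
Arc 3: start y=0.000, vy=9.046 → t=1.809, apex=4.091, x_land=86.835, impact vy=-9.046
  bounce: vy ← 0.75·9.046 = 6.784
Arc 4: start y=0.000, vy=6.784 → t=1.357, apex=2.301, x_land=104.393, impact vy=-6.784
  bounce: vy ← 0.75·6.784 = 5.088
Arc 5: start y=0.000, vy=5.088 → t=1.018, apex=1.295, x_land=117.561, impact vy=-5.088
  bounce: vy ← 0.75·5.088 = 3.816
Arc 6: start y=0.000, vy=3.816 → t=0.763, apex=0.728, x_land=127.438, impact vy=-3.816
  bounce: vy ← 0.75·3.816 = 2.862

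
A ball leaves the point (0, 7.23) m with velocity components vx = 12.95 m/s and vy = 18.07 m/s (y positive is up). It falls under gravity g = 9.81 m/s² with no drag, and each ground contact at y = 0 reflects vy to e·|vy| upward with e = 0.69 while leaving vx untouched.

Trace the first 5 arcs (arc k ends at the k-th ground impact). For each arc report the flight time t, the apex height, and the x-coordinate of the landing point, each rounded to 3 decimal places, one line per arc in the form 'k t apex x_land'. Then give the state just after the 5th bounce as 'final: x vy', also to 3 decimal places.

1 4.048 23.872 52.423
2 3.044 11.366 91.849
3 2.101 5.411 119.052
4 1.449 2.576 137.823
5 1.000 1.227 150.774
final: 150.774 3.385

Arc 1: start y=7.230, vy=18.070 → t=4.048, apex=23.872, x_land=52.423, impact vy=-21.642
  bounce: vy ← 0.69·21.642 = 14.933
Arc 2: start y=0.000, vy=14.933 → t=3.044, apex=11.366, x_land=91.849, impact vy=-14.933
  bounce: vy ← 0.69·14.933 = 10.304
Arc 3: start y=0.000, vy=10.304 → t=2.101, apex=5.411, x_land=119.052, impact vy=-10.304
  bounce: vy ← 0.69·10.304 = 7.110
Arc 4: start y=0.000, vy=7.110 → t=1.449, apex=2.576, x_land=137.823, impact vy=-7.110
  bounce: vy ← 0.69·7.110 = 4.906
Arc 5: start y=0.000, vy=4.906 → t=1.000, apex=1.227, x_land=150.774, impact vy=-4.906
  bounce: vy ← 0.69·4.906 = 3.385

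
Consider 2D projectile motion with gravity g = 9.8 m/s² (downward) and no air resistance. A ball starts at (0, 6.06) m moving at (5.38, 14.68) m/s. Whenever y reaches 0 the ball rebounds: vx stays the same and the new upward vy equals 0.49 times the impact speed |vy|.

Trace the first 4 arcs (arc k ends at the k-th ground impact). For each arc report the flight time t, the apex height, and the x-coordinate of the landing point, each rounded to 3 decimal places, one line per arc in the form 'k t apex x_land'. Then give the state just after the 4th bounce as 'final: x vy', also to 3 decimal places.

1 3.364 17.055 18.096
2 1.828 4.095 27.933
3 0.896 0.983 32.752
4 0.439 0.236 35.114
final: 35.114 1.054

Arc 1: start y=6.060, vy=14.680 → t=3.364, apex=17.055, x_land=18.096, impact vy=-18.283
  bounce: vy ← 0.49·18.283 = 8.959
Arc 2: start y=0.000, vy=8.959 → t=1.828, apex=4.095, x_land=27.933, impact vy=-8.959
  bounce: vy ← 0.49·8.959 = 4.390
Arc 3: start y=0.000, vy=4.390 → t=0.896, apex=0.983, x_land=32.752, impact vy=-4.390
  bounce: vy ← 0.49·4.390 = 2.151
Arc 4: start y=0.000, vy=2.151 → t=0.439, apex=0.236, x_land=35.114, impact vy=-2.151
  bounce: vy ← 0.49·2.151 = 1.054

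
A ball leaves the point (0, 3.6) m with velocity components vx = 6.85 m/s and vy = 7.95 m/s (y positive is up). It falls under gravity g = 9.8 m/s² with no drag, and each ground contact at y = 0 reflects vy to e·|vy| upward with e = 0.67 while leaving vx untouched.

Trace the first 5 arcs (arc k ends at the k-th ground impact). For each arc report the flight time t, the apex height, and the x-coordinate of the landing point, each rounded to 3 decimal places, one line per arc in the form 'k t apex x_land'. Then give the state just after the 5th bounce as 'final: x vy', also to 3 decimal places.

Arc 1: start y=3.600, vy=7.950 → t=1.991, apex=6.825, x_land=13.641, impact vy=-11.566
  bounce: vy ← 0.67·11.566 = 7.749
Arc 2: start y=0.000, vy=7.749 → t=1.581, apex=3.064, x_land=24.474, impact vy=-7.749
  bounce: vy ← 0.67·7.749 = 5.192
Arc 3: start y=0.000, vy=5.192 → t=1.060, apex=1.375, x_land=31.732, impact vy=-5.192
  bounce: vy ← 0.67·5.192 = 3.478
Arc 4: start y=0.000, vy=3.478 → t=0.710, apex=0.617, x_land=36.594, impact vy=-3.478
  bounce: vy ← 0.67·3.478 = 2.331
Arc 5: start y=0.000, vy=2.331 → t=0.476, apex=0.277, x_land=39.852, impact vy=-2.331
  bounce: vy ← 0.67·2.331 = 1.561

1 1.991 6.825 13.641
2 1.581 3.064 24.474
3 1.060 1.375 31.732
4 0.710 0.617 36.594
5 0.476 0.277 39.852
final: 39.852 1.561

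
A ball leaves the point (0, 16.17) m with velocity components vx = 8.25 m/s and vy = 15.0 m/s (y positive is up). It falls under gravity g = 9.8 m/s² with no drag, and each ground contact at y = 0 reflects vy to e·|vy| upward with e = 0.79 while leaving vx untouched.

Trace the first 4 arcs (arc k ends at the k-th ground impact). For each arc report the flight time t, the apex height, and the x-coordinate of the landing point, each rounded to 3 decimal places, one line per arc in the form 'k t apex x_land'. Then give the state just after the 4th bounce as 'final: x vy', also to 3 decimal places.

Arc 1: start y=16.170, vy=15.000 → t=3.906, apex=27.650, x_land=32.225, impact vy=-23.279
  bounce: vy ← 0.79·23.279 = 18.391
Arc 2: start y=0.000, vy=18.391 → t=3.753, apex=17.256, x_land=63.189, impact vy=-18.391
  bounce: vy ← 0.79·18.391 = 14.529
Arc 3: start y=0.000, vy=14.529 → t=2.965, apex=10.770, x_land=87.651, impact vy=-14.529
  bounce: vy ← 0.79·14.529 = 11.478
Arc 4: start y=0.000, vy=11.478 → t=2.342, apex=6.721, x_land=106.975, impact vy=-11.478
  bounce: vy ← 0.79·11.478 = 9.067

1 3.906 27.650 32.225
2 3.753 17.256 63.189
3 2.965 10.770 87.651
4 2.342 6.721 106.975
final: 106.975 9.067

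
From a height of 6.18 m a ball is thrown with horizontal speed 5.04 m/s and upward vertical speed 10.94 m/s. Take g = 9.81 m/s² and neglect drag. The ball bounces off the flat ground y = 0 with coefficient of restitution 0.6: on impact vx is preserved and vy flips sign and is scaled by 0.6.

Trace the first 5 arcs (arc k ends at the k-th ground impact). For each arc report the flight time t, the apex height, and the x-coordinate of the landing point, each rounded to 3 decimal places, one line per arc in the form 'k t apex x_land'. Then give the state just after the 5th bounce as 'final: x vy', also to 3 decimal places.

Arc 1: start y=6.180, vy=10.940 → t=2.697, apex=12.280, x_land=13.595, impact vy=-15.522
  bounce: vy ← 0.6·15.522 = 9.313
Arc 2: start y=0.000, vy=9.313 → t=1.899, apex=4.421, x_land=23.165, impact vy=-9.313
  bounce: vy ← 0.6·9.313 = 5.588
Arc 3: start y=0.000, vy=5.588 → t=1.139, apex=1.591, x_land=28.907, impact vy=-5.588
  bounce: vy ← 0.6·5.588 = 3.353
Arc 4: start y=0.000, vy=3.353 → t=0.684, apex=0.573, x_land=32.352, impact vy=-3.353
  bounce: vy ← 0.6·3.353 = 2.012
Arc 5: start y=0.000, vy=2.012 → t=0.410, apex=0.206, x_land=34.419, impact vy=-2.012
  bounce: vy ← 0.6·2.012 = 1.207

1 2.697 12.280 13.595
2 1.899 4.421 23.165
3 1.139 1.591 28.907
4 0.684 0.573 32.352
5 0.410 0.206 34.419
final: 34.419 1.207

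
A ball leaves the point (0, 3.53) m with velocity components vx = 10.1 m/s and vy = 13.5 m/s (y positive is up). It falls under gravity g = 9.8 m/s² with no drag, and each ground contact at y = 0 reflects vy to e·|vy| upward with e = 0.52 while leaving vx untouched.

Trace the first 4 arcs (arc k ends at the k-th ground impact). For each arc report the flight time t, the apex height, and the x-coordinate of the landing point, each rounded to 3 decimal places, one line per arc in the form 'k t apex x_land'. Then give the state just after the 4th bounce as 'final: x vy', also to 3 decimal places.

1 2.996 12.828 30.255
2 1.683 3.469 47.251
3 0.875 0.938 56.089
4 0.455 0.254 60.685
final: 60.685 1.159

Arc 1: start y=3.530, vy=13.500 → t=2.996, apex=12.828, x_land=30.255, impact vy=-15.857
  bounce: vy ← 0.52·15.857 = 8.246
Arc 2: start y=0.000, vy=8.246 → t=1.683, apex=3.469, x_land=47.251, impact vy=-8.246
  bounce: vy ← 0.52·8.246 = 4.288
Arc 3: start y=0.000, vy=4.288 → t=0.875, apex=0.938, x_land=56.089, impact vy=-4.288
  bounce: vy ← 0.52·4.288 = 2.230
Arc 4: start y=0.000, vy=2.230 → t=0.455, apex=0.254, x_land=60.685, impact vy=-2.230
  bounce: vy ← 0.52·2.230 = 1.159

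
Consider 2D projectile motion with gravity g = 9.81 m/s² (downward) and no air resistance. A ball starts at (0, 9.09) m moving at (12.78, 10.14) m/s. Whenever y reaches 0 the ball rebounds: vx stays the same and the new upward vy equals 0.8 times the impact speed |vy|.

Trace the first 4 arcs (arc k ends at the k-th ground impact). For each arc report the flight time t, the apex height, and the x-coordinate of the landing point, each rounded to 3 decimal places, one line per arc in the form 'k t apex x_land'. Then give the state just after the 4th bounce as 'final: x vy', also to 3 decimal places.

Arc 1: start y=9.090, vy=10.140 → t=2.743, apex=14.331, x_land=35.054, impact vy=-16.768
  bounce: vy ← 0.8·16.768 = 13.414
Arc 2: start y=0.000, vy=13.414 → t=2.735, apex=9.172, x_land=70.006, impact vy=-13.414
  bounce: vy ← 0.8·13.414 = 10.732
Arc 3: start y=0.000, vy=10.732 → t=2.188, apex=5.870, x_land=97.967, impact vy=-10.732
  bounce: vy ← 0.8·10.732 = 8.585
Arc 4: start y=0.000, vy=8.585 → t=1.750, apex=3.757, x_land=120.336, impact vy=-8.585
  bounce: vy ← 0.8·8.585 = 6.868

1 2.743 14.331 35.054
2 2.735 9.172 70.006
3 2.188 5.870 97.967
4 1.750 3.757 120.336
final: 120.336 6.868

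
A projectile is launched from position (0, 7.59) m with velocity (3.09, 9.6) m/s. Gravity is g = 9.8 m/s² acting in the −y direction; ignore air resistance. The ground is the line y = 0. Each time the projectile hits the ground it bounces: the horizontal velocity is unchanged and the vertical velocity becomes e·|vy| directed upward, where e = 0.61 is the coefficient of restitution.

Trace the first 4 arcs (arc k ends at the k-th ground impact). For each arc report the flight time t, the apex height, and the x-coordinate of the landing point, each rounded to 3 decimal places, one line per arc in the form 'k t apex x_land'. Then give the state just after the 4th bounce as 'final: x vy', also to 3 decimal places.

1 2.563 12.292 7.921
2 1.932 4.574 13.892
3 1.179 1.702 17.534
4 0.719 0.633 19.756
final: 19.756 2.149

Arc 1: start y=7.590, vy=9.600 → t=2.563, apex=12.292, x_land=7.921, impact vy=-15.522
  bounce: vy ← 0.61·15.522 = 9.468
Arc 2: start y=0.000, vy=9.468 → t=1.932, apex=4.574, x_land=13.892, impact vy=-9.468
  bounce: vy ← 0.61·9.468 = 5.776
Arc 3: start y=0.000, vy=5.776 → t=1.179, apex=1.702, x_land=17.534, impact vy=-5.776
  bounce: vy ← 0.61·5.776 = 3.523
Arc 4: start y=0.000, vy=3.523 → t=0.719, apex=0.633, x_land=19.756, impact vy=-3.523
  bounce: vy ← 0.61·3.523 = 2.149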